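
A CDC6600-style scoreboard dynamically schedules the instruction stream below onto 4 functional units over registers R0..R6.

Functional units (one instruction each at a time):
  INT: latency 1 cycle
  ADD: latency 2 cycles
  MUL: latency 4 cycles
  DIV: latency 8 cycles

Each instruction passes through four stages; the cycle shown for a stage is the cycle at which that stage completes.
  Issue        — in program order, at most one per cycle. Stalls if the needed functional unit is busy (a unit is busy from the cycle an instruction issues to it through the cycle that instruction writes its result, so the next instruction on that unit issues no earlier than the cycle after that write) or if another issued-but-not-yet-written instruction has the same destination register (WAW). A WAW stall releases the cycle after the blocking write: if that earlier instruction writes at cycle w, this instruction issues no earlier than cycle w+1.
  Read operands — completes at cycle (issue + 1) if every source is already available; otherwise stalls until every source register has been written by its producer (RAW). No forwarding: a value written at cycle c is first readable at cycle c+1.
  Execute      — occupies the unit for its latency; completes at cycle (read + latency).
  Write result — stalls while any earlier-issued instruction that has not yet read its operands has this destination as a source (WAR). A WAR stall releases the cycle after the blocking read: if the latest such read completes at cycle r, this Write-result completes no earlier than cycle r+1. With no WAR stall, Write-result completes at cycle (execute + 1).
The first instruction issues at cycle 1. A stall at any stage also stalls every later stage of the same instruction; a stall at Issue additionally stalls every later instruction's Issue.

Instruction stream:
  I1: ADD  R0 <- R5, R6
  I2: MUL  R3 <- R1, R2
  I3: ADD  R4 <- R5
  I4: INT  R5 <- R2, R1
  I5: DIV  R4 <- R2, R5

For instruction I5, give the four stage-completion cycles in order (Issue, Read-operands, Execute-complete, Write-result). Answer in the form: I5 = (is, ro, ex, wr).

I5 = (11, 12, 20, 21)

t=1  I1 dispatched to ADD
t=2  I1 operands ready, I2 dispatched to MUL
t=3  I2 operands ready
t=4  I1 complete
t=5  R0←I1
t=6  I3 dispatched to ADD
t=7  I2 complete, I3 operands ready, I4 dispatched to INT
t=8  R3←I2, I4 operands ready
t=9  I3 complete, I4 complete
t=10  R4←I3, R5←I4
t=11  I5 dispatched to DIV
t=12  I5 operands ready
t=20  I5 complete
t=21  R4←I5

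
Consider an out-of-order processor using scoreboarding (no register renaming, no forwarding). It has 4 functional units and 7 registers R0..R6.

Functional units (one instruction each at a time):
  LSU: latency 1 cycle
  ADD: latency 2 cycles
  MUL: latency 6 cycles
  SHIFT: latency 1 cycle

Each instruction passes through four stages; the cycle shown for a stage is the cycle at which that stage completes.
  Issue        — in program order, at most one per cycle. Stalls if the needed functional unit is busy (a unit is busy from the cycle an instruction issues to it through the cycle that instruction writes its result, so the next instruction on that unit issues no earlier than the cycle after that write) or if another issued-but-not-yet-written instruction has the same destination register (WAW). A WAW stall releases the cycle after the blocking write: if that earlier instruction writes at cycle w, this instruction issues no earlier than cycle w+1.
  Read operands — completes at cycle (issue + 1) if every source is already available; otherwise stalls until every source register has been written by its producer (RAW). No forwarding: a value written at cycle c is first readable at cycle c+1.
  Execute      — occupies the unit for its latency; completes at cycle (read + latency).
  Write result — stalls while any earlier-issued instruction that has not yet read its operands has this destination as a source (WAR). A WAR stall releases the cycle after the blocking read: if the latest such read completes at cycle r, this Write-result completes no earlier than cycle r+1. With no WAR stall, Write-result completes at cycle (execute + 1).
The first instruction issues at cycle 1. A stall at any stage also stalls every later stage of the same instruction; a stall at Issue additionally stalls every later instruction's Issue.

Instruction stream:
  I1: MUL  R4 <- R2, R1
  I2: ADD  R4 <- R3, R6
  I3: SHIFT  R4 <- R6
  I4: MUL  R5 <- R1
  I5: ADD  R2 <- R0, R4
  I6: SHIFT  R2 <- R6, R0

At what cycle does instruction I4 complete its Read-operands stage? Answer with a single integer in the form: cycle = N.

[1] I1→MUL
[2] I1 RO
[8] I1 EX
[9] I1 WR R4
[10] I2→ADD
[11] I2 RO
[13] I2 EX
[14] I2 WR R4
[15] I3→SHIFT
[16] I3 RO | I4→MUL
[17] I3 EX | I4 RO | I5→ADD
[18] I3 WR R4
[19] I5 RO
[21] I5 EX
[22] I5 WR R2
[23] I4 EX | I6→SHIFT
[24] I4 WR R5 | I6 RO
[25] I6 EX
[26] I6 WR R2

cycle = 17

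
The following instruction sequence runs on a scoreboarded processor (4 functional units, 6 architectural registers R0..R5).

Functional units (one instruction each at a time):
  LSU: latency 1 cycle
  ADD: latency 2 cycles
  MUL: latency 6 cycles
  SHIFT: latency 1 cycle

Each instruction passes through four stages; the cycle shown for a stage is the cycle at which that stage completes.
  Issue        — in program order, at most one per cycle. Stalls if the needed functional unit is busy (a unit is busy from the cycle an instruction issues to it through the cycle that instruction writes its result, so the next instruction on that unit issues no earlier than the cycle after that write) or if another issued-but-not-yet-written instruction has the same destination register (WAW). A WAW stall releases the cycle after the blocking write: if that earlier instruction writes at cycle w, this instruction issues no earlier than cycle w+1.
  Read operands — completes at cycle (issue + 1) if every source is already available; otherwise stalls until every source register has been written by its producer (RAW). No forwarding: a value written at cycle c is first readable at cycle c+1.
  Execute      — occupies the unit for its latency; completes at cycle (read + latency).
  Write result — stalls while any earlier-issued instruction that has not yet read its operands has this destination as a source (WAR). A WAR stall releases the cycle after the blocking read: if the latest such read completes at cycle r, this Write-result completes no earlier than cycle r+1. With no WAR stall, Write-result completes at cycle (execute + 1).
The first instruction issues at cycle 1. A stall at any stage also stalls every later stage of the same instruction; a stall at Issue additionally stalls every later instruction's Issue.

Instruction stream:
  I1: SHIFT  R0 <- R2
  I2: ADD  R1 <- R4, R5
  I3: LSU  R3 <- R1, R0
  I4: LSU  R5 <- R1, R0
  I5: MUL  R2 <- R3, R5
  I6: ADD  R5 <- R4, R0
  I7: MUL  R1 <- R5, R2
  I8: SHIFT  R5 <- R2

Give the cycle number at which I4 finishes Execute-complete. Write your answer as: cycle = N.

cycle = 12

[1] I1→SHIFT
[2] I1 RO; I2→ADD
[3] I1 EX; I2 RO; I3→LSU
[4] I1 WR R0
[5] I2 EX
[6] I2 WR R1
[7] I3 RO
[8] I3 EX
[9] I3 WR R3
[10] I4→LSU
[11] I4 RO; I5→MUL
[12] I4 EX
[13] I4 WR R5
[14] I5 RO; I6→ADD
[15] I6 RO
[17] I6 EX
[18] I6 WR R5
[20] I5 EX
[21] I5 WR R2
[22] I7→MUL
[23] I7 RO; I8→SHIFT
[24] I8 RO
[25] I8 EX
[26] I8 WR R5
[29] I7 EX
[30] I7 WR R1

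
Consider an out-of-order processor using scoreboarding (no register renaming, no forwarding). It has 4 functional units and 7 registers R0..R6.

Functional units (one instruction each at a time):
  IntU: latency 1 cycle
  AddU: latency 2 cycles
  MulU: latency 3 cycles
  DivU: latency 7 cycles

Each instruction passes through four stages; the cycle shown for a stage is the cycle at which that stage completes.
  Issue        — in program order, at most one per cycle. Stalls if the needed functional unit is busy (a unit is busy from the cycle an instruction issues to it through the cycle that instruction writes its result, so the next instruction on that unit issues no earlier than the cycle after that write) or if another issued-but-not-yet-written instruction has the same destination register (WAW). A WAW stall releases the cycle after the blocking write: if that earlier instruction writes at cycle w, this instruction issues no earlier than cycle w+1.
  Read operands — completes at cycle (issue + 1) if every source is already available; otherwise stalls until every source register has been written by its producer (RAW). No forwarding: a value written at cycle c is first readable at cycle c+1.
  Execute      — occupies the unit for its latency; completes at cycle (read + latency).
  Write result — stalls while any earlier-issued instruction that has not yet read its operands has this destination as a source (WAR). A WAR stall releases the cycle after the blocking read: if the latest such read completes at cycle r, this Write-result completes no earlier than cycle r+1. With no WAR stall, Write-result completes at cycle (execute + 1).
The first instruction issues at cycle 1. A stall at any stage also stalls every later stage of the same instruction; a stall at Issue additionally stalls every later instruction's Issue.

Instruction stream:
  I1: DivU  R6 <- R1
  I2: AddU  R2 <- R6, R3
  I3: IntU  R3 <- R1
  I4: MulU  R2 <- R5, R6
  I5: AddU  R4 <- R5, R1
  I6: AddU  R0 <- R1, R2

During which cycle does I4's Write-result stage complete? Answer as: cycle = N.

c1: issue I1 (DivU)
c2: I1 read-ops, issue I2 (AddU)
c3: issue I3 (IntU)
c4: I3 read-ops
c5: I3 finished on IntU
c9: I1 finished on DivU
c10: I1→R6
c11: I2 read-ops
c12: I3→R3
c13: I2 finished on AddU
c14: I2→R2
c15: issue I4 (MulU)
c16: I4 read-ops, issue I5 (AddU)
c17: I5 read-ops
c19: I4 finished on MulU, I5 finished on AddU
c20: I4→R2, I5→R4
c21: issue I6 (AddU)
c22: I6 read-ops
c24: I6 finished on AddU
c25: I6→R0

cycle = 20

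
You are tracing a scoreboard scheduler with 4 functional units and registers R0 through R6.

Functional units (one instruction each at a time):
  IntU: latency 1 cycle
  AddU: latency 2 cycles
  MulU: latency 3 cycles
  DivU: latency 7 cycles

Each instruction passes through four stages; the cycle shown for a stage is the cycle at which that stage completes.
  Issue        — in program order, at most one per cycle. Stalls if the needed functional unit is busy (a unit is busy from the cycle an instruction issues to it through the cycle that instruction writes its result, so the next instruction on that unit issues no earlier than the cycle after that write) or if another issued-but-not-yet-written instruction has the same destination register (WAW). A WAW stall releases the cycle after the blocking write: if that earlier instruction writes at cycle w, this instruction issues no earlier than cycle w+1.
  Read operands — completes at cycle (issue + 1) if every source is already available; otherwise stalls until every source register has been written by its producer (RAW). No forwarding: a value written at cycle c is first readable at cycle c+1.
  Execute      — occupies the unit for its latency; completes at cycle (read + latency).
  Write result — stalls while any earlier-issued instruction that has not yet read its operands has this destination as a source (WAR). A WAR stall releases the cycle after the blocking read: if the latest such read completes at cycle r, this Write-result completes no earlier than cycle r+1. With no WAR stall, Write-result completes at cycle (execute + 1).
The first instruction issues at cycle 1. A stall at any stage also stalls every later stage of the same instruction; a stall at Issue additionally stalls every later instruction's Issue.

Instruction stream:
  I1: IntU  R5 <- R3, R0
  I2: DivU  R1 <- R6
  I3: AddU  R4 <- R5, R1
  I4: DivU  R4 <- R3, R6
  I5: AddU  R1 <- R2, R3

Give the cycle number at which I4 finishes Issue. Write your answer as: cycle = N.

cycle = 16

[I1] 1/2/3/4
[I2] 2/3/10/11
[I3] 3/12/14/15  (RAW R1: wait I2 write@11)
[I4] 16/17/24/25  (WAW R4: wait I3 write@15)
[I5] 17/18/20/21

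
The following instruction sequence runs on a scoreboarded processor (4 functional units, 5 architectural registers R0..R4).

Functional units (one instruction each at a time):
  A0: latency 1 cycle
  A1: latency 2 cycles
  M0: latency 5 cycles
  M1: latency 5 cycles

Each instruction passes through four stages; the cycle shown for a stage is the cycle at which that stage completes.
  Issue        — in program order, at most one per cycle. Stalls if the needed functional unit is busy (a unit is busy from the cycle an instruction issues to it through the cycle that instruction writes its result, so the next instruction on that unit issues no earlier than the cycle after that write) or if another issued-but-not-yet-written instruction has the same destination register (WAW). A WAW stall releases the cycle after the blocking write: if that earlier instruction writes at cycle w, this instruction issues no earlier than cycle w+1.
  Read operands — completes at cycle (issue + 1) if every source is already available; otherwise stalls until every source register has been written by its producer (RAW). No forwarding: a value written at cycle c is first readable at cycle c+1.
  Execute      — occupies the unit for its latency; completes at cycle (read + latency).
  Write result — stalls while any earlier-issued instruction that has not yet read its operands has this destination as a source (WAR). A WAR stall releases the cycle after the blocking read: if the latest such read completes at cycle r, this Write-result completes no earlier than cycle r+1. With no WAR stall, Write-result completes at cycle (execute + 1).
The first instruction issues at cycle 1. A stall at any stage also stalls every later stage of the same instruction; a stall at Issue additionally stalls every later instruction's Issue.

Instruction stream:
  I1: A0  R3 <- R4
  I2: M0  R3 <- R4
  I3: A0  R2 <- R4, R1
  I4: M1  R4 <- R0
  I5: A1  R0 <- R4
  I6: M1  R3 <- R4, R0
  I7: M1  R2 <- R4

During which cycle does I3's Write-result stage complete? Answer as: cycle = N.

cycle = 9

cycle 1: I1 dispatched to A0
cycle 2: I1 operands ready
cycle 3: I1 complete
cycle 4: R3←I1
cycle 5: I2 dispatched to M0
cycle 6: I2 operands ready · I3 dispatched to A0
cycle 7: I3 operands ready · I4 dispatched to M1
cycle 8: I3 complete · I4 operands ready · I5 dispatched to A1
cycle 9: R2←I3
cycle 11: I2 complete
cycle 12: R3←I2
cycle 13: I4 complete
cycle 14: R4←I4
cycle 15: I5 operands ready · I6 dispatched to M1
cycle 17: I5 complete
cycle 18: R0←I5
cycle 19: I6 operands ready
cycle 24: I6 complete
cycle 25: R3←I6
cycle 26: I7 dispatched to M1
cycle 27: I7 operands ready
cycle 32: I7 complete
cycle 33: R2←I7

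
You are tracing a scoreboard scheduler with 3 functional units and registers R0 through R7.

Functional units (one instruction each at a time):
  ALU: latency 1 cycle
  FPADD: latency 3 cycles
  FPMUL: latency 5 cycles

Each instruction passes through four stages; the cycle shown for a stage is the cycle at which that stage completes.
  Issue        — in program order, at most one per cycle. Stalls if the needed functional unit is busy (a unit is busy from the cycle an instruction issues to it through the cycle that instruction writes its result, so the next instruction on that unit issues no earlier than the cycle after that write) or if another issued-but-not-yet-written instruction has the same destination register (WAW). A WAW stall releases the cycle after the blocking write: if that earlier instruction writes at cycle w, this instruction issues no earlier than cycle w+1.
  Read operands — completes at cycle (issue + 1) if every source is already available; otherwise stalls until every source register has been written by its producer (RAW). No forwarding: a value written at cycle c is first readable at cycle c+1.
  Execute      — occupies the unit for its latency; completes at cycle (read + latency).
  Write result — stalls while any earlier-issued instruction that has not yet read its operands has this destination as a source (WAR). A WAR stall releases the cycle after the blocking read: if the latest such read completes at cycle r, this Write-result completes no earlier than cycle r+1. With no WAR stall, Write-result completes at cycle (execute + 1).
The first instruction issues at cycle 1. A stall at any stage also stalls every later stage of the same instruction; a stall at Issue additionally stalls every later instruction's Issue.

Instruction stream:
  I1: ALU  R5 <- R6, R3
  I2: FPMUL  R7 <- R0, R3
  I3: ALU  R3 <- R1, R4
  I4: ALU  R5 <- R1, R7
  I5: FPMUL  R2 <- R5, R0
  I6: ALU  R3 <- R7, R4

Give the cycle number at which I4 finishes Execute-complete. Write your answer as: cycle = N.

cycle = 11

cycle 1: I1 issues→ALU
cycle 2: I1 reads, I2 issues→FPMUL
cycle 3: I1 exec-done, I2 reads
cycle 4: I1 writes R5
cycle 5: I3 issues→ALU
cycle 6: I3 reads
cycle 7: I3 exec-done
cycle 8: I2 exec-done, I3 writes R3
cycle 9: I2 writes R7, I4 issues→ALU
cycle 10: I4 reads, I5 issues→FPMUL
cycle 11: I4 exec-done
cycle 12: I4 writes R5
cycle 13: I5 reads, I6 issues→ALU
cycle 14: I6 reads
cycle 15: I6 exec-done
cycle 16: I6 writes R3
cycle 18: I5 exec-done
cycle 19: I5 writes R2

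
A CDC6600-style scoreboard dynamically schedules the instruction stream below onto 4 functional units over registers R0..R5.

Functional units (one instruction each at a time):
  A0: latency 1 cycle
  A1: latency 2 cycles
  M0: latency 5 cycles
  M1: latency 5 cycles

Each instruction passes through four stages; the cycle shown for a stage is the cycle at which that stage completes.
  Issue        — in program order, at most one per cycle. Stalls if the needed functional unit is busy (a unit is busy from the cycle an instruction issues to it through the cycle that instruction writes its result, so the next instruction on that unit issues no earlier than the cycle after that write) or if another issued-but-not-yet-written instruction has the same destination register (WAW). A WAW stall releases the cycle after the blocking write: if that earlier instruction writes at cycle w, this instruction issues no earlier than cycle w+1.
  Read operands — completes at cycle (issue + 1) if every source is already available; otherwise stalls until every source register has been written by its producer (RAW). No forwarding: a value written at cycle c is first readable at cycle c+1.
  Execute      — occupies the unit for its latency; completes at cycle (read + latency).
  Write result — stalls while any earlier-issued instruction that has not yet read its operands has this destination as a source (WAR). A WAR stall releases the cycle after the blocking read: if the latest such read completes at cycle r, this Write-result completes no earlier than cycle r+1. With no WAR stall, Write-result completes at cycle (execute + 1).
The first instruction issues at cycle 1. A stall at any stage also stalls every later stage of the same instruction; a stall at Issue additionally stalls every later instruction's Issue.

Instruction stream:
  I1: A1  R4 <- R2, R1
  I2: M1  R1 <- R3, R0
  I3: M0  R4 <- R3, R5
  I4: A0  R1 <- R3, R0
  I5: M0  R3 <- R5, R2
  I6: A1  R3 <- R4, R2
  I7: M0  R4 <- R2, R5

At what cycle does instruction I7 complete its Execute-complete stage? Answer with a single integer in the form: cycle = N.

cycle = 29

I1: IS=1 RO=2 EX=4 WR=5
I2: IS=2 RO=3 EX=8 WR=9
I3: IS=6 RO=7 EX=12 WR=13  [WAW R4: wait I1 write@5]
I4: IS=10 RO=11 EX=12 WR=13  [WAW R1: wait I2 write@9]
I5: IS=14 RO=15 EX=20 WR=21  [struct: M0 busy until I3 writes@13]
I6: IS=22 RO=23 EX=25 WR=26  [WAW R3: wait I5 write@21]
I7: IS=23 RO=24 EX=29 WR=30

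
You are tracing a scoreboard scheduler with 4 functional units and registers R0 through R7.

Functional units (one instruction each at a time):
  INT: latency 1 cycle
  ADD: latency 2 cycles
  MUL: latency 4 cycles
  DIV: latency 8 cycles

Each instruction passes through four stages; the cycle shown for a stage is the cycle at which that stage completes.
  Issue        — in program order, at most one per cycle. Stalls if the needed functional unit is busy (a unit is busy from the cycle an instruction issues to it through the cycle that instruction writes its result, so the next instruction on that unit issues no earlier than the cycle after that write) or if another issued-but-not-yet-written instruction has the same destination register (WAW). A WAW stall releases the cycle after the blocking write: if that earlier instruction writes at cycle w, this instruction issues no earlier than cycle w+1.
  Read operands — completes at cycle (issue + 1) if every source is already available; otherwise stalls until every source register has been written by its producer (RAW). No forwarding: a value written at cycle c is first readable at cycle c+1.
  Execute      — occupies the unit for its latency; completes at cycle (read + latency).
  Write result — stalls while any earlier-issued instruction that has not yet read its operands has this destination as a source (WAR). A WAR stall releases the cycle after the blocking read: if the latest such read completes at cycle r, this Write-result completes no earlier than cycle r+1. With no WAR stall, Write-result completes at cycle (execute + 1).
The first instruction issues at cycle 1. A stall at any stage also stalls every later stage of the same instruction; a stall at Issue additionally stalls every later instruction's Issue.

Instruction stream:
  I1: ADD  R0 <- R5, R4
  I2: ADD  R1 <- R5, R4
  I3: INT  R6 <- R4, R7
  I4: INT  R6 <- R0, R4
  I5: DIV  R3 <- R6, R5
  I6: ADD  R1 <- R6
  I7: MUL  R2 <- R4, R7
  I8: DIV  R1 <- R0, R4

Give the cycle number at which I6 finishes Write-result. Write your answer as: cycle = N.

t=1  I1→ADD
t=2  I1 RO
t=4  I1 EX
t=5  I1 WR R0
t=6  I2→ADD
t=7  I2 RO · I3→INT
t=8  I3 RO
t=9  I2 EX · I3 EX
t=10  I2 WR R1 · I3 WR R6
t=11  I4→INT
t=12  I4 RO · I5→DIV
t=13  I4 EX · I6→ADD
t=14  I4 WR R6 · I7→MUL
t=15  I5 RO · I6 RO · I7 RO
t=17  I6 EX
t=18  I6 WR R1
t=19  I7 EX
t=20  I7 WR R2
t=23  I5 EX
t=24  I5 WR R3
t=25  I8→DIV
t=26  I8 RO
t=34  I8 EX
t=35  I8 WR R1

cycle = 18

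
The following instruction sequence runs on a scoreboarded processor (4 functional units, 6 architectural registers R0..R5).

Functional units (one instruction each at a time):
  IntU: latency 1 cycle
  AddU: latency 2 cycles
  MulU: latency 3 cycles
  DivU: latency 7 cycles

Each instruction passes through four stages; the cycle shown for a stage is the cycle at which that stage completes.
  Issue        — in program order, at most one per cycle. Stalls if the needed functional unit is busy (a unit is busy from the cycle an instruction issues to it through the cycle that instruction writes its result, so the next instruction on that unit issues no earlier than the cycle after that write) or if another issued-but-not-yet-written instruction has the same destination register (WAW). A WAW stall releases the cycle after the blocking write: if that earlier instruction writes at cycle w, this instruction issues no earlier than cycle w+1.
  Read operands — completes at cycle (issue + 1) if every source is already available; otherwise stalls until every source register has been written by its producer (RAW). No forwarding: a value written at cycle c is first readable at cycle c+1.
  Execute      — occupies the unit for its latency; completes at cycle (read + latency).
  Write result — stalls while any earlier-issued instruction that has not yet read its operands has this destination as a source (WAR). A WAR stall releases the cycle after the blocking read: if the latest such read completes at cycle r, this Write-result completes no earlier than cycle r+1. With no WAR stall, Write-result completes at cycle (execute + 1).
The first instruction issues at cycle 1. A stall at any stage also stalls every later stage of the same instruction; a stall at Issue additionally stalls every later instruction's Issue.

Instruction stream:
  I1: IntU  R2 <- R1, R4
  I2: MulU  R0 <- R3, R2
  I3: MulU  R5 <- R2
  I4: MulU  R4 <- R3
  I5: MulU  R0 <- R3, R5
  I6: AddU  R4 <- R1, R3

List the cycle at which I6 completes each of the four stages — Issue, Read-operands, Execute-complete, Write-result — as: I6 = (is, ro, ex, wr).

I6 = (23, 24, 26, 27)

c1: I1 issues→IntU
c2: I1 reads; I2 issues→MulU
c3: I1 exec-done
c4: I1 writes R2
c5: I2 reads
c8: I2 exec-done
c9: I2 writes R0
c10: I3 issues→MulU
c11: I3 reads
c14: I3 exec-done
c15: I3 writes R5
c16: I4 issues→MulU
c17: I4 reads
c20: I4 exec-done
c21: I4 writes R4
c22: I5 issues→MulU
c23: I5 reads; I6 issues→AddU
c24: I6 reads
c26: I5 exec-done; I6 exec-done
c27: I5 writes R0; I6 writes R4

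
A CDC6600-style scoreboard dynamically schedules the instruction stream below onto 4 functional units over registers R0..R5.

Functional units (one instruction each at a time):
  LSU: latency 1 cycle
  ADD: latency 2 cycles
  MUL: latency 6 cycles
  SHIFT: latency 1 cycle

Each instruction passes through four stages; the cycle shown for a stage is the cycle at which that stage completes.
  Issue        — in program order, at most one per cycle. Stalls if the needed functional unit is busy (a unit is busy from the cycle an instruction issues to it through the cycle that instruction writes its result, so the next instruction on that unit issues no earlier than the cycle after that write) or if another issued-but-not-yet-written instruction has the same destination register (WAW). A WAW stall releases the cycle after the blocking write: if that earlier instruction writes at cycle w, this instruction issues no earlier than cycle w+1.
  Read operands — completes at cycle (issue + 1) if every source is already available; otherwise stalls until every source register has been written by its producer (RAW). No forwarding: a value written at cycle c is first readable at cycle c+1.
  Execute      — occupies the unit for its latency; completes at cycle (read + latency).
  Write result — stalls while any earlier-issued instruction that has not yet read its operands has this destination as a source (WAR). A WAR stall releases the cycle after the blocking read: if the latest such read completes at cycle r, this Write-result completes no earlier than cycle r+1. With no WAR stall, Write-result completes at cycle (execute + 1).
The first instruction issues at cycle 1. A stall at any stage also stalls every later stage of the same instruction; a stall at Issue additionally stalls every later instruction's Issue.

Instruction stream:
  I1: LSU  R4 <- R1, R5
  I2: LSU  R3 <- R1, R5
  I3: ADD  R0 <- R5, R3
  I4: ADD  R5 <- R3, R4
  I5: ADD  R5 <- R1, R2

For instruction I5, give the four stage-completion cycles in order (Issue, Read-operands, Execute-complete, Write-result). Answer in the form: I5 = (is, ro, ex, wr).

I5 = (18, 19, 21, 22)

[I1] 1/2/3/4
[I2] 5/6/7/8  (struct: LSU busy until I1 writes@4)
[I3] 6/9/11/12  (RAW R3: wait I2 write@8)
[I4] 13/14/16/17  (struct: ADD busy until I3 writes@12)
[I5] 18/19/21/22  (struct: ADD busy until I4 writes@17)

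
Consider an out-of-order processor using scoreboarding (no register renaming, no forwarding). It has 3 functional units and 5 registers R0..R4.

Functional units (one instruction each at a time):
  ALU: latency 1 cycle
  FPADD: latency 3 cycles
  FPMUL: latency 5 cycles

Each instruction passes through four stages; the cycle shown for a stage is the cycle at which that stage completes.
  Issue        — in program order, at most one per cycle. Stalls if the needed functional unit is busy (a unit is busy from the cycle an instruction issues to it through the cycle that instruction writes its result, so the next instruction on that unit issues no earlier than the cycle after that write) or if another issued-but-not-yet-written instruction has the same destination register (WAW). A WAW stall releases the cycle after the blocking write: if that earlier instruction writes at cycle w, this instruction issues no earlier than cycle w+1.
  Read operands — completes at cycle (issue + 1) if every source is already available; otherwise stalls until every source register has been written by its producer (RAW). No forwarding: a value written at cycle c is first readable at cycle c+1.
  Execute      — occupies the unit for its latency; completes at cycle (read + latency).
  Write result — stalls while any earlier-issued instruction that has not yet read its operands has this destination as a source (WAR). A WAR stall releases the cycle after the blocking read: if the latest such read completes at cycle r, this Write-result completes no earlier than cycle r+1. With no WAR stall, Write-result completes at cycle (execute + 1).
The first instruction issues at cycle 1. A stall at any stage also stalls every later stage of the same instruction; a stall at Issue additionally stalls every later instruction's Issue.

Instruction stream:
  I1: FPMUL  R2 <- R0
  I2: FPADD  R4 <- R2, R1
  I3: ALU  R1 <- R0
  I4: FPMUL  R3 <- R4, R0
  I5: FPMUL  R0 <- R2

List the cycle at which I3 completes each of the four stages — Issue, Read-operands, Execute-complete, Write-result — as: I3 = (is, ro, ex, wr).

I3 = (3, 4, 5, 10)

I1 -> (1, 2, 7, 8)
I2 -> (2, 9, 12, 13)  // RAW R2: wait I1 write@8
I3 -> (3, 4, 5, 10)  // WAR R1: wait I2 read@9
I4 -> (9, 14, 19, 20)  // struct: FPMUL busy until I1 writes@8, RAW R4: wait I2 write@13
I5 -> (21, 22, 27, 28)  // struct: FPMUL busy until I4 writes@20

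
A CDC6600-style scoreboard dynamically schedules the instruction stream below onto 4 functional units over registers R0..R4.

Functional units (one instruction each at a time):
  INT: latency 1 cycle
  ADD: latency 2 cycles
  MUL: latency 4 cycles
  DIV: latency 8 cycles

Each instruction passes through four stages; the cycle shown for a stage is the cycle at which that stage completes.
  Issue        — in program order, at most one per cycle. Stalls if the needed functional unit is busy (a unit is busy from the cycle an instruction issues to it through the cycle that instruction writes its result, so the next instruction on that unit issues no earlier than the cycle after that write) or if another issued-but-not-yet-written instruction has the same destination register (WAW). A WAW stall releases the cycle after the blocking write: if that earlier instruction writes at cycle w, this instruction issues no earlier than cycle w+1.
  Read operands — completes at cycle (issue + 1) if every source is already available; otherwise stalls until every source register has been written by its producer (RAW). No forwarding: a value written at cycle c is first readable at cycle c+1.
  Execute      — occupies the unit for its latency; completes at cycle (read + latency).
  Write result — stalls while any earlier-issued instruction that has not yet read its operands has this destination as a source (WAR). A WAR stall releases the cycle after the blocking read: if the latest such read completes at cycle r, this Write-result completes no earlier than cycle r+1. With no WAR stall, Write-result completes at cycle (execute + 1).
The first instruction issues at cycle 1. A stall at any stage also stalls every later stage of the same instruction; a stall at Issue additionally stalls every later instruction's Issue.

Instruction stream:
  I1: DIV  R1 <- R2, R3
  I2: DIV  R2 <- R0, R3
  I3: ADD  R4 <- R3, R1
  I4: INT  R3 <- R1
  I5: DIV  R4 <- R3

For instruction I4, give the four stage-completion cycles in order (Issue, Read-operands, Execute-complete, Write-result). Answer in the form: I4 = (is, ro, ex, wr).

cycle 1: I1 dispatched to DIV
cycle 2: I1 operands ready
cycle 10: I1 complete
cycle 11: R1←I1
cycle 12: I2 dispatched to DIV
cycle 13: I2 operands ready, I3 dispatched to ADD
cycle 14: I3 operands ready, I4 dispatched to INT
cycle 15: I4 operands ready
cycle 16: I3 complete, I4 complete
cycle 17: R4←I3, R3←I4
cycle 21: I2 complete
cycle 22: R2←I2
cycle 23: I5 dispatched to DIV
cycle 24: I5 operands ready
cycle 32: I5 complete
cycle 33: R4←I5

I4 = (14, 15, 16, 17)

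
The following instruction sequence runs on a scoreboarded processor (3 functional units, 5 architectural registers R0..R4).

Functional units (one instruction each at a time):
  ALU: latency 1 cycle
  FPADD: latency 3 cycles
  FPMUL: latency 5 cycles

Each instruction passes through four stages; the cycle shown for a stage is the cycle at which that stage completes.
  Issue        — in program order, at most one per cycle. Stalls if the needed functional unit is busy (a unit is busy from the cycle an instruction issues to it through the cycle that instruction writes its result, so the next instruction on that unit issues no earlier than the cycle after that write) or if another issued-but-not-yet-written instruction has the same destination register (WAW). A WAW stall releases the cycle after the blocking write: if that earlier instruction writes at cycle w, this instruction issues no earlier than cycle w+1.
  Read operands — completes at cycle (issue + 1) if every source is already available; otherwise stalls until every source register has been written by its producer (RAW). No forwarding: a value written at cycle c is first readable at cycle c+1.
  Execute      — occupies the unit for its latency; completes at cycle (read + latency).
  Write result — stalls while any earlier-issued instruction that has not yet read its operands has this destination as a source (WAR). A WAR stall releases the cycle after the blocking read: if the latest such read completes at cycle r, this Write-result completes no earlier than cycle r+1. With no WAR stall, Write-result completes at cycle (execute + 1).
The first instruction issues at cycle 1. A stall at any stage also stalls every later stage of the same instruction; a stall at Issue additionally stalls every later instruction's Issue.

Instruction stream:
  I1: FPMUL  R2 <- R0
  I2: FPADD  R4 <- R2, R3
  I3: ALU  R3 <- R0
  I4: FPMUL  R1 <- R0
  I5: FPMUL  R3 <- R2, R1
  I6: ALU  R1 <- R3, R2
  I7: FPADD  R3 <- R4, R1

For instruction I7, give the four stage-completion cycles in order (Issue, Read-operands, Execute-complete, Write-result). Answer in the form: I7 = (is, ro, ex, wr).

I7 = (25, 28, 31, 32)

[1] issue I1 (FPMUL)
[2] I1 read-ops, issue I2 (FPADD)
[3] issue I3 (ALU)
[4] I3 read-ops
[5] I3 finished on ALU
[7] I1 finished on FPMUL
[8] I1→R2
[9] I2 read-ops, issue I4 (FPMUL)
[10] I3→R3, I4 read-ops
[12] I2 finished on FPADD
[13] I2→R4
[15] I4 finished on FPMUL
[16] I4→R1
[17] issue I5 (FPMUL)
[18] I5 read-ops, issue I6 (ALU)
[23] I5 finished on FPMUL
[24] I5→R3
[25] I6 read-ops, issue I7 (FPADD)
[26] I6 finished on ALU
[27] I6→R1
[28] I7 read-ops
[31] I7 finished on FPADD
[32] I7→R3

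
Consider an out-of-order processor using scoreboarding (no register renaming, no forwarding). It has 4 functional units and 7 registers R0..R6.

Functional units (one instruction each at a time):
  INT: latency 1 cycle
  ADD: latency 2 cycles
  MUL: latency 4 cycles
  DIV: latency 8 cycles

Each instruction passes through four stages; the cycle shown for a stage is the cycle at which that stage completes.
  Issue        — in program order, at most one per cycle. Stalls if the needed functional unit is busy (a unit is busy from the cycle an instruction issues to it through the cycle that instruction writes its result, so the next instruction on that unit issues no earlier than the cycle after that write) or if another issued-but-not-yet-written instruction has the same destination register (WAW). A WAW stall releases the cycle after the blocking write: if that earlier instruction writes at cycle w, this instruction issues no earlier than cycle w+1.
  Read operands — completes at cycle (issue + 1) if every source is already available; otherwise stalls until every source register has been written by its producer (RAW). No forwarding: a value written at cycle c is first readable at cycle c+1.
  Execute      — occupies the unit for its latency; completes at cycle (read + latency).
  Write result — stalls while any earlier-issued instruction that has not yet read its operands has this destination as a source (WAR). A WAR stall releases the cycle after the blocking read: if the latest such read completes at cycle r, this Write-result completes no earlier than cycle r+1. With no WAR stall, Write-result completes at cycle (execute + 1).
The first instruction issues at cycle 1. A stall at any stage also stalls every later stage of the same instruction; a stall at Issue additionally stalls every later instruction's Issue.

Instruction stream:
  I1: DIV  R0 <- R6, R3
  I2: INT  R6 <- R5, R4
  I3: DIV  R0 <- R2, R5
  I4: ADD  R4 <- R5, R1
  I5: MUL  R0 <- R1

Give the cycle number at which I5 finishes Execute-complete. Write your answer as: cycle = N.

cycle = 28

  I1 | 1 | 2 | 10 | 11
  I2 | 2 | 3 | 4 | 5
  I3 | 12 | 13 | 21 | 22   struct: DIV busy until I1 writes@11
  I4 | 13 | 14 | 16 | 17
  I5 | 23 | 24 | 28 | 29   WAW R0: wait I3 write@22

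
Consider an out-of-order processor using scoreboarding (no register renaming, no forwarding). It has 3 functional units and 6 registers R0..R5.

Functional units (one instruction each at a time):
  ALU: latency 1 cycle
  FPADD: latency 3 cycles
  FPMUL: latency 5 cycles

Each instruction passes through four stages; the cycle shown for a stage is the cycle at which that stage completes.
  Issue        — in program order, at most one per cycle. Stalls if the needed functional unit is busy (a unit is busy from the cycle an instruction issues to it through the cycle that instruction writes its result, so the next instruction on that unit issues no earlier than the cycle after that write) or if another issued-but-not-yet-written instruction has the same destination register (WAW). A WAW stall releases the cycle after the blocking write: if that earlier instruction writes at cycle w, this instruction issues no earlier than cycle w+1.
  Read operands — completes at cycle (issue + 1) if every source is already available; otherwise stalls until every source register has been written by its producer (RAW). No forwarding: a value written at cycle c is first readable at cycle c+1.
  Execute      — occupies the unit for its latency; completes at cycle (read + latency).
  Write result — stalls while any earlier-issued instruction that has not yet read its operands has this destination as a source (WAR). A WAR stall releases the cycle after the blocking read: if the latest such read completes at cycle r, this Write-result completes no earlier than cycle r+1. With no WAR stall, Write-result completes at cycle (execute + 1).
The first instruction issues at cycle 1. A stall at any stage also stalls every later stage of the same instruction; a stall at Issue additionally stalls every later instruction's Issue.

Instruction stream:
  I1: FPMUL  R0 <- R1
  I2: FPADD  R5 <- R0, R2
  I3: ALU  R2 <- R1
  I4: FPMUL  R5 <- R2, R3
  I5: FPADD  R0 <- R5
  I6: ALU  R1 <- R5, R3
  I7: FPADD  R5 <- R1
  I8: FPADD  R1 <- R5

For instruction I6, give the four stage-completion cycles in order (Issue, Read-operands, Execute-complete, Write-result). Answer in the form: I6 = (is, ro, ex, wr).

I1: IS=1 RO=2 EX=7 WR=8
I2: IS=2 RO=9 EX=12 WR=13  [RAW R0: wait I1 write@8]
I3: IS=3 RO=4 EX=5 WR=10  [WAR R2: wait I2 read@9]
I4: IS=14 RO=15 EX=20 WR=21  [WAW R5: wait I2 write@13]
I5: IS=15 RO=22 EX=25 WR=26  [RAW R5: wait I4 write@21]
I6: IS=16 RO=22 EX=23 WR=24  [RAW R5: wait I4 write@21]
I7: IS=27 RO=28 EX=31 WR=32  [struct: FPADD busy until I5 writes@26]
I8: IS=33 RO=34 EX=37 WR=38  [struct: FPADD busy until I7 writes@32]

I6 = (16, 22, 23, 24)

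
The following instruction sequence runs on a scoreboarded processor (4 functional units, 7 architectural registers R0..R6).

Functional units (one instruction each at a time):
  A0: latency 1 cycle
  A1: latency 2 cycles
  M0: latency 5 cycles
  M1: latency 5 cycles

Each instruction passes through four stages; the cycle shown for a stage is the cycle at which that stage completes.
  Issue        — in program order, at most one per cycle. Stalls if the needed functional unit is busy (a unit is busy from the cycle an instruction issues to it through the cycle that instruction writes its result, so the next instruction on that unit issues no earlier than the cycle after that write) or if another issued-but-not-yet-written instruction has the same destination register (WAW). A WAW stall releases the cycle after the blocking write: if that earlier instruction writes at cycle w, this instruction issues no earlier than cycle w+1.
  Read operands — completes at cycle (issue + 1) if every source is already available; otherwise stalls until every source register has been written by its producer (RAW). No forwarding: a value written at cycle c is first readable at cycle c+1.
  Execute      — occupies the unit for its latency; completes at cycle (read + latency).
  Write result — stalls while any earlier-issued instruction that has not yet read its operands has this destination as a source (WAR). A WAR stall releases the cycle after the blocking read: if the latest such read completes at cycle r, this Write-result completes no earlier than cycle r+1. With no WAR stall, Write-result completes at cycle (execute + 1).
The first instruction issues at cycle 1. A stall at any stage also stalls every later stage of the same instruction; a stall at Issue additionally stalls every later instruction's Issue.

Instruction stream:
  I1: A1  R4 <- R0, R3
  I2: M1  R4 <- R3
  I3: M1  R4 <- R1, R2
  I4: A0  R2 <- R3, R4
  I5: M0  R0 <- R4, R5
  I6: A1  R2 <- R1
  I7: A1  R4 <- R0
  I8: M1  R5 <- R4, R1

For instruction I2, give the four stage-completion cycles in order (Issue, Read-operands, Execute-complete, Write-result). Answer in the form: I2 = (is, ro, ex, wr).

I2 = (6, 7, 12, 13)

I1: IS=1 RO=2 EX=4 WR=5
I2: IS=6 RO=7 EX=12 WR=13  [WAW R4: wait I1 write@5]
I3: IS=14 RO=15 EX=20 WR=21  [struct: M1 busy until I2 writes@13]
I4: IS=15 RO=22 EX=23 WR=24  [RAW R4: wait I3 write@21]
I5: IS=16 RO=22 EX=27 WR=28  [RAW R4: wait I3 write@21]
I6: IS=25 RO=26 EX=28 WR=29  [WAW R2: wait I4 write@24]
I7: IS=30 RO=31 EX=33 WR=34  [struct: A1 busy until I6 writes@29]
I8: IS=31 RO=35 EX=40 WR=41  [RAW R4: wait I7 write@34]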